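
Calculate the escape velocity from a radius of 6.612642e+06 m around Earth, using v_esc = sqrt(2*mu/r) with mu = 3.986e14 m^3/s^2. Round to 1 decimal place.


Step 1: 2*mu/r = 2 * 3.986e14 / 6.612642e+06 = 120556957.4158
Step 2: v_esc = sqrt(120556957.4158) = 10979.8 m/s

10979.8


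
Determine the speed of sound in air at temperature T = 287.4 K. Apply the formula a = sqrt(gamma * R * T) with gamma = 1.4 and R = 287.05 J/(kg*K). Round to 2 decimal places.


Step 1: gamma * R * T = 1.4 * 287.05 * 287.4 = 115497.438
Step 2: a = sqrt(115497.438) = 339.85 m/s

339.85


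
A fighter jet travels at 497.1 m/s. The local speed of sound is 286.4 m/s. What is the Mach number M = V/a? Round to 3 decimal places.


Step 1: M = V / a = 497.1 / 286.4
Step 2: M = 1.736

1.736


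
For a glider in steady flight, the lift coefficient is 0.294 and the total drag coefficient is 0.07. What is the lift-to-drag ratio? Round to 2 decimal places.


Step 1: L/D = CL / CD = 0.294 / 0.07
Step 2: L/D = 4.20

4.20


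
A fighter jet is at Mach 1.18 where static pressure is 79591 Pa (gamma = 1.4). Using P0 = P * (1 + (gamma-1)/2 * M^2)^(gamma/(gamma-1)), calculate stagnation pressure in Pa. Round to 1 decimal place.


Step 1: (gamma-1)/2 * M^2 = 0.2 * 1.3924 = 0.27848
Step 2: 1 + 0.27848 = 1.27848
Step 3: Exponent gamma/(gamma-1) = 3.5
Step 4: P0 = 79591 * 1.27848^3.5 = 188058.4 Pa

188058.4


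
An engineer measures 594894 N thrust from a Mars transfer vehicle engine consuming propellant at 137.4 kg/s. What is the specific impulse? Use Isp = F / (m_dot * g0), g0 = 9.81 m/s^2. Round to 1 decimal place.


Step 1: m_dot * g0 = 137.4 * 9.81 = 1347.89
Step 2: Isp = 594894 / 1347.89 = 441.4 s

441.4


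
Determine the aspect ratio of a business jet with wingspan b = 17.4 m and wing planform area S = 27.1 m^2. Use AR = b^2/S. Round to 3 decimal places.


Step 1: b^2 = 17.4^2 = 302.76
Step 2: AR = 302.76 / 27.1 = 11.172

11.172


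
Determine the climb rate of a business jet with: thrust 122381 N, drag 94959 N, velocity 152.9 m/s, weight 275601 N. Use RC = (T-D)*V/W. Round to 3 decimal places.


Step 1: Excess thrust = T - D = 122381 - 94959 = 27422 N
Step 2: Excess power = 27422 * 152.9 = 4192823.8 W
Step 3: RC = 4192823.8 / 275601 = 15.213 m/s

15.213


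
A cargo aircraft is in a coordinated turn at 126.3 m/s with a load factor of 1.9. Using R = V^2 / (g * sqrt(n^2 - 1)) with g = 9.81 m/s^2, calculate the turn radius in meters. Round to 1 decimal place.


Step 1: V^2 = 126.3^2 = 15951.69
Step 2: n^2 - 1 = 1.9^2 - 1 = 2.61
Step 3: sqrt(2.61) = 1.615549
Step 4: R = 15951.69 / (9.81 * 1.615549) = 1006.5 m

1006.5


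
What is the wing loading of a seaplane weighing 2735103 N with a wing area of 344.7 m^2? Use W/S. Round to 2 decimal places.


Step 1: Wing loading = W / S = 2735103 / 344.7
Step 2: Wing loading = 7934.73 N/m^2

7934.73


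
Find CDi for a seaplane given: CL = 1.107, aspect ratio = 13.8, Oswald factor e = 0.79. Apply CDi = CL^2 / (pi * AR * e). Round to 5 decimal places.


Step 1: CL^2 = 1.107^2 = 1.225449
Step 2: pi * AR * e = 3.14159 * 13.8 * 0.79 = 34.249643
Step 3: CDi = 1.225449 / 34.249643 = 0.03578

0.03578


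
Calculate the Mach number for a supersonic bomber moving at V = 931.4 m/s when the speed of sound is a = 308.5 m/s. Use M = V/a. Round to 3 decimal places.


Step 1: M = V / a = 931.4 / 308.5
Step 2: M = 3.019

3.019


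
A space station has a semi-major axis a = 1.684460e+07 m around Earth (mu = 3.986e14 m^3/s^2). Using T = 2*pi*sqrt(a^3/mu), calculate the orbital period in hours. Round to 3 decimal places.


Step 1: a^3 / mu = 4.779496e+21 / 3.986e14 = 1.199071e+07
Step 2: sqrt(1.199071e+07) = 3462.7601 s
Step 3: T = 2*pi * 3462.7601 = 21757.16 s
Step 4: T in hours = 21757.16 / 3600 = 6.044 hours

6.044


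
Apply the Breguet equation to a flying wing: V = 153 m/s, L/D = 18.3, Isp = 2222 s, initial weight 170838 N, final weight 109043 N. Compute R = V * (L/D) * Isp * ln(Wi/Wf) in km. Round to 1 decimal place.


Step 1: Coefficient = V * (L/D) * Isp = 153 * 18.3 * 2222 = 6221377.8 m
Step 2: Wi/Wf = 170838 / 109043 = 1.566703
Step 3: ln(1.566703) = 0.448973
Step 4: R = 6221377.8 * 0.448973 = 2793233.4 m = 2793.2 km

2793.2


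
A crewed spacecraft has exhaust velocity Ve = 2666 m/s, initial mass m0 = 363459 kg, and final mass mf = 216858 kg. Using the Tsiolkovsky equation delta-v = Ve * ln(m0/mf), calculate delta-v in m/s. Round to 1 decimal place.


Step 1: Mass ratio m0/mf = 363459 / 216858 = 1.676023
Step 2: ln(1.676023) = 0.516424
Step 3: delta-v = 2666 * 0.516424 = 1376.8 m/s

1376.8


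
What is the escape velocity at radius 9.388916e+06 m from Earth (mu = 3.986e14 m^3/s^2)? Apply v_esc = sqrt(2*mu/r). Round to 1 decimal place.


Step 1: 2*mu/r = 2 * 3.986e14 / 9.388916e+06 = 84908630.5597
Step 2: v_esc = sqrt(84908630.5597) = 9214.6 m/s

9214.6


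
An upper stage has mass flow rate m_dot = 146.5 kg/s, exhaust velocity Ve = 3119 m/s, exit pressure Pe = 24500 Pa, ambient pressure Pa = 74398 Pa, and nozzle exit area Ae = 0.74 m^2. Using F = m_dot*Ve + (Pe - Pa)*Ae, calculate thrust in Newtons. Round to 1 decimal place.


Step 1: Momentum thrust = m_dot * Ve = 146.5 * 3119 = 456933.5 N
Step 2: Pressure thrust = (Pe - Pa) * Ae = (24500 - 74398) * 0.74 = -36924.52 N
Step 3: Total thrust F = 456933.5 + -36924.52 = 420009.0 N

420009.0


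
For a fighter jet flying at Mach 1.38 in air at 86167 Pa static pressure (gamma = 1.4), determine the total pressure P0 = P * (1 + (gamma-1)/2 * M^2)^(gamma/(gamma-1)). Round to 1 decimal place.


Step 1: (gamma-1)/2 * M^2 = 0.2 * 1.9044 = 0.38088
Step 2: 1 + 0.38088 = 1.38088
Step 3: Exponent gamma/(gamma-1) = 3.5
Step 4: P0 = 86167 * 1.38088^3.5 = 266616.3 Pa

266616.3


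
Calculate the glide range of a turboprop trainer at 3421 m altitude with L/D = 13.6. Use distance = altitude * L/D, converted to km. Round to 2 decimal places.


Step 1: Glide distance = altitude * L/D = 3421 * 13.6 = 46525.6 m
Step 2: Convert to km: 46525.6 / 1000 = 46.53 km

46.53


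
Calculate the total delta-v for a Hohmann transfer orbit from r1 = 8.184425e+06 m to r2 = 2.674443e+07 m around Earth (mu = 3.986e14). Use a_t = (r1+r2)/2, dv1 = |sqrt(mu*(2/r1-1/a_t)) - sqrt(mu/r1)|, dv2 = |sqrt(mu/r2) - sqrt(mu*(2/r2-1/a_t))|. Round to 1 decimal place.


Step 1: Transfer semi-major axis a_t = (8.184425e+06 + 2.674443e+07) / 2 = 1.746443e+07 m
Step 2: v1 (circular at r1) = sqrt(mu/r1) = 6978.7 m/s
Step 3: v_t1 = sqrt(mu*(2/r1 - 1/a_t)) = 8636.03 m/s
Step 4: dv1 = |8636.03 - 6978.7| = 1657.33 m/s
Step 5: v2 (circular at r2) = 3860.57 m/s, v_t2 = 2642.83 m/s
Step 6: dv2 = |3860.57 - 2642.83| = 1217.75 m/s
Step 7: Total delta-v = 1657.33 + 1217.75 = 2875.1 m/s

2875.1


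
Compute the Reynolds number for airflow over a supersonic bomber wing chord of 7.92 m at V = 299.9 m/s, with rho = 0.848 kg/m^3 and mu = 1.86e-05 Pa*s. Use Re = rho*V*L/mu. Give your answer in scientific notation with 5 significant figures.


Step 1: Numerator = rho * V * L = 0.848 * 299.9 * 7.92 = 2014.176384
Step 2: Re = 2014.176384 / 1.86e-05
Step 3: Re = 1.0829e+08

1.0829e+08


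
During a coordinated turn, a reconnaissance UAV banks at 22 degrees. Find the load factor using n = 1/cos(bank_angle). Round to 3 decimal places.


Step 1: Convert 22 degrees to radians = 0.383972
Step 2: cos(22 deg) = 0.927184
Step 3: n = 1 / 0.927184 = 1.079

1.079


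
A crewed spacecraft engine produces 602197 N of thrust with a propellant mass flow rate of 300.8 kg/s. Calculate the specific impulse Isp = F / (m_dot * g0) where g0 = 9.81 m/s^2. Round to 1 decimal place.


Step 1: m_dot * g0 = 300.8 * 9.81 = 2950.85
Step 2: Isp = 602197 / 2950.85 = 204.1 s

204.1


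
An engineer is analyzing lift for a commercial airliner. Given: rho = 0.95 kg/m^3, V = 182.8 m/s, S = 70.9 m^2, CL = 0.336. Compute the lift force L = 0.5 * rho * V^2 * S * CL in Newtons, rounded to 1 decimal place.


Step 1: Calculate dynamic pressure q = 0.5 * 0.95 * 182.8^2 = 0.5 * 0.95 * 33415.84 = 15872.524 Pa
Step 2: Multiply by wing area and lift coefficient: L = 15872.524 * 70.9 * 0.336
Step 3: L = 1125361.9516 * 0.336 = 378121.6 N

378121.6


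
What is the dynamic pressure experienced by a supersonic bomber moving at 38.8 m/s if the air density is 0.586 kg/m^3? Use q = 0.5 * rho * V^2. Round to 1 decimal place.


Step 1: V^2 = 38.8^2 = 1505.44
Step 2: q = 0.5 * 0.586 * 1505.44
Step 3: q = 441.1 Pa

441.1


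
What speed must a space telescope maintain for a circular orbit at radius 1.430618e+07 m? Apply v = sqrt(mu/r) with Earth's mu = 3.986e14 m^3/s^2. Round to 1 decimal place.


Step 1: mu / r = 3.986e14 / 1.430618e+07 = 27862084.7773
Step 2: v = sqrt(27862084.7773) = 5278.5 m/s

5278.5


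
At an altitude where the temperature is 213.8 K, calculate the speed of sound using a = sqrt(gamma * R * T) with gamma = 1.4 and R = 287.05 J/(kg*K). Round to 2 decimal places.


Step 1: gamma * R * T = 1.4 * 287.05 * 213.8 = 85919.806
Step 2: a = sqrt(85919.806) = 293.12 m/s

293.12


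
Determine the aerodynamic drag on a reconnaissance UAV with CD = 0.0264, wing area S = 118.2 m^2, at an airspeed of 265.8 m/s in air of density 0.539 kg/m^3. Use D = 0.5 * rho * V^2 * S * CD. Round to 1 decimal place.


Step 1: Dynamic pressure q = 0.5 * 0.539 * 265.8^2 = 19040.078 Pa
Step 2: Drag D = q * S * CD = 19040.078 * 118.2 * 0.0264
Step 3: D = 59414.2 N

59414.2


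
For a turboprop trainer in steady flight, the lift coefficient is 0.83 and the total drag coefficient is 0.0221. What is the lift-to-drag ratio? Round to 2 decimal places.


Step 1: L/D = CL / CD = 0.83 / 0.0221
Step 2: L/D = 37.56

37.56


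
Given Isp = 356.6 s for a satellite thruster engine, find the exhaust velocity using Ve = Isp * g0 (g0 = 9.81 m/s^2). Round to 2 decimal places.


Step 1: Ve = Isp * g0 = 356.6 * 9.81
Step 2: Ve = 3498.25 m/s

3498.25


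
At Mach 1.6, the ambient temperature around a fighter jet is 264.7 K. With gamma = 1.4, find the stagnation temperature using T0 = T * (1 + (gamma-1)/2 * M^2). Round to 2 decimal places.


Step 1: (gamma-1)/2 = 0.2
Step 2: M^2 = 2.56
Step 3: 1 + 0.2 * 2.56 = 1.512
Step 4: T0 = 264.7 * 1.512 = 400.23 K

400.23


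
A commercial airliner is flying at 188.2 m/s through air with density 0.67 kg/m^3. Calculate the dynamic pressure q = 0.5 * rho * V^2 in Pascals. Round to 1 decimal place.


Step 1: V^2 = 188.2^2 = 35419.24
Step 2: q = 0.5 * 0.67 * 35419.24
Step 3: q = 11865.4 Pa

11865.4


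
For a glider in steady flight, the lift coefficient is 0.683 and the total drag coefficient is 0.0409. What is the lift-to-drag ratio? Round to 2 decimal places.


Step 1: L/D = CL / CD = 0.683 / 0.0409
Step 2: L/D = 16.70

16.70


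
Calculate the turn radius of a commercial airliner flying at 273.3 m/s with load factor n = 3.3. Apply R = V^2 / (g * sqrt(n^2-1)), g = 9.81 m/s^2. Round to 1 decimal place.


Step 1: V^2 = 273.3^2 = 74692.89
Step 2: n^2 - 1 = 3.3^2 - 1 = 9.89
Step 3: sqrt(9.89) = 3.144837
Step 4: R = 74692.89 / (9.81 * 3.144837) = 2421.1 m

2421.1


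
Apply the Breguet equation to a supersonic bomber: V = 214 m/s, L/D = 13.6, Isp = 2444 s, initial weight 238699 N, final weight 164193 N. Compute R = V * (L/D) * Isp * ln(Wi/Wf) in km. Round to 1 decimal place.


Step 1: Coefficient = V * (L/D) * Isp = 214 * 13.6 * 2444 = 7113017.6 m
Step 2: Wi/Wf = 238699 / 164193 = 1.453771
Step 3: ln(1.453771) = 0.374161
Step 4: R = 7113017.6 * 0.374161 = 2661412.2 m = 2661.4 km

2661.4


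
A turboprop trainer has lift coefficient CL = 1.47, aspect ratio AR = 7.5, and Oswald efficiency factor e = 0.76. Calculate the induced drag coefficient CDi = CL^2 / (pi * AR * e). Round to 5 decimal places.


Step 1: CL^2 = 1.47^2 = 2.1609
Step 2: pi * AR * e = 3.14159 * 7.5 * 0.76 = 17.907078
Step 3: CDi = 2.1609 / 17.907078 = 0.12067

0.12067


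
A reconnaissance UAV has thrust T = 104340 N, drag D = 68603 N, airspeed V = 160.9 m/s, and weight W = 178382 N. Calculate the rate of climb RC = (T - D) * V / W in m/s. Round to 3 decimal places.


Step 1: Excess thrust = T - D = 104340 - 68603 = 35737 N
Step 2: Excess power = 35737 * 160.9 = 5750083.3 W
Step 3: RC = 5750083.3 / 178382 = 32.235 m/s

32.235


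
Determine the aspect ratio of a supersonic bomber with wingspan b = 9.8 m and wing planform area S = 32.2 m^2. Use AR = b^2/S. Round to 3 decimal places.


Step 1: b^2 = 9.8^2 = 96.04
Step 2: AR = 96.04 / 32.2 = 2.983

2.983


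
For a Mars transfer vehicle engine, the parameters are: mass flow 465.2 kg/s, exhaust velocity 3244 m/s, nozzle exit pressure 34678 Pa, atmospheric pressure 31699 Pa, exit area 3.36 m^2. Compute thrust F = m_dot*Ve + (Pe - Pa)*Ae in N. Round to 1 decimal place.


Step 1: Momentum thrust = m_dot * Ve = 465.2 * 3244 = 1509108.8 N
Step 2: Pressure thrust = (Pe - Pa) * Ae = (34678 - 31699) * 3.36 = 10009.44 N
Step 3: Total thrust F = 1509108.8 + 10009.44 = 1519118.2 N

1519118.2


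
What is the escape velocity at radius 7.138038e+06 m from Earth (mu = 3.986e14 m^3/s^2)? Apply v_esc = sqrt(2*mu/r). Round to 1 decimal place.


Step 1: 2*mu/r = 2 * 3.986e14 / 7.138038e+06 = 111683350.5229
Step 2: v_esc = sqrt(111683350.5229) = 10568.0 m/s

10568.0


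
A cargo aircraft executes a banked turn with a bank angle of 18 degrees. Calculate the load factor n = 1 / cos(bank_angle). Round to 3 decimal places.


Step 1: Convert 18 degrees to radians = 0.314159
Step 2: cos(18 deg) = 0.951057
Step 3: n = 1 / 0.951057 = 1.051

1.051


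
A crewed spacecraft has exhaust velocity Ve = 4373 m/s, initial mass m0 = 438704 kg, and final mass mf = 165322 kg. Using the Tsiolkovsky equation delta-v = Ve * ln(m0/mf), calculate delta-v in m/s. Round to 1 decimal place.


Step 1: Mass ratio m0/mf = 438704 / 165322 = 2.653634
Step 2: ln(2.653634) = 0.97593
Step 3: delta-v = 4373 * 0.97593 = 4267.7 m/s

4267.7


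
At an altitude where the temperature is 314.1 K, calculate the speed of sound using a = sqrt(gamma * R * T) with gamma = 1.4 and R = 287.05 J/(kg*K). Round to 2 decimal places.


Step 1: gamma * R * T = 1.4 * 287.05 * 314.1 = 126227.367
Step 2: a = sqrt(126227.367) = 355.28 m/s

355.28


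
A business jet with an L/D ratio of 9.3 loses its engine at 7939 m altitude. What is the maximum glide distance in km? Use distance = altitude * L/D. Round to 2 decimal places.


Step 1: Glide distance = altitude * L/D = 7939 * 9.3 = 73832.7 m
Step 2: Convert to km: 73832.7 / 1000 = 73.83 km

73.83


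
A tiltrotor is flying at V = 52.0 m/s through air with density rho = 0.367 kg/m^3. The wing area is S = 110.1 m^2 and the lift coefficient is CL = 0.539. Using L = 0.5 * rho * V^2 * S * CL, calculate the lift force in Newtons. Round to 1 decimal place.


Step 1: Calculate dynamic pressure q = 0.5 * 0.367 * 52.0^2 = 0.5 * 0.367 * 2704.0 = 496.184 Pa
Step 2: Multiply by wing area and lift coefficient: L = 496.184 * 110.1 * 0.539
Step 3: L = 54629.8584 * 0.539 = 29445.5 N

29445.5


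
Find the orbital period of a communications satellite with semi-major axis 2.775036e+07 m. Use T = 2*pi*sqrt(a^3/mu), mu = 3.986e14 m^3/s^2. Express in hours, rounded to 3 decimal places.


Step 1: a^3 / mu = 2.137007e+22 / 3.986e14 = 5.361281e+07
Step 2: sqrt(5.361281e+07) = 7322.0769 s
Step 3: T = 2*pi * 7322.0769 = 46005.97 s
Step 4: T in hours = 46005.97 / 3600 = 12.779 hours

12.779


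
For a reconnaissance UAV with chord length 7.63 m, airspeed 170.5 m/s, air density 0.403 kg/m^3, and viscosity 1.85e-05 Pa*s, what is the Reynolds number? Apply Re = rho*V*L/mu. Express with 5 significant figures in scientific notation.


Step 1: Numerator = rho * V * L = 0.403 * 170.5 * 7.63 = 524.268745
Step 2: Re = 524.268745 / 1.85e-05
Step 3: Re = 2.8339e+07

2.8339e+07


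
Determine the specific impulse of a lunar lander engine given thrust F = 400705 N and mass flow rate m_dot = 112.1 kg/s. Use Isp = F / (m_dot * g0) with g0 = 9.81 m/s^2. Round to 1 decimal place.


Step 1: m_dot * g0 = 112.1 * 9.81 = 1099.7
Step 2: Isp = 400705 / 1099.7 = 364.4 s

364.4


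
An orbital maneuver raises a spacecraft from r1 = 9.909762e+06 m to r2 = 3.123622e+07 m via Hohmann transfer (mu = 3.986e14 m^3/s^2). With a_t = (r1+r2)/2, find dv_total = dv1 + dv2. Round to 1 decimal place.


Step 1: Transfer semi-major axis a_t = (9.909762e+06 + 3.123622e+07) / 2 = 2.057299e+07 m
Step 2: v1 (circular at r1) = sqrt(mu/r1) = 6342.16 m/s
Step 3: v_t1 = sqrt(mu*(2/r1 - 1/a_t)) = 7814.79 m/s
Step 4: dv1 = |7814.79 - 6342.16| = 1472.64 m/s
Step 5: v2 (circular at r2) = 3572.23 m/s, v_t2 = 2479.26 m/s
Step 6: dv2 = |3572.23 - 2479.26| = 1092.97 m/s
Step 7: Total delta-v = 1472.64 + 1092.97 = 2565.6 m/s

2565.6


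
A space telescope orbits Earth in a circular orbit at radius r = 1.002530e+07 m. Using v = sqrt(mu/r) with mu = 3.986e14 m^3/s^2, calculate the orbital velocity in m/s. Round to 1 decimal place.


Step 1: mu / r = 3.986e14 / 1.002530e+07 = 39759408.696
Step 2: v = sqrt(39759408.696) = 6305.5 m/s

6305.5


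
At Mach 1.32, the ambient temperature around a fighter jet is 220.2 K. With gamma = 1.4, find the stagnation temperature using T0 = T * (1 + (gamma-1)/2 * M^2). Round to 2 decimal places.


Step 1: (gamma-1)/2 = 0.2
Step 2: M^2 = 1.7424
Step 3: 1 + 0.2 * 1.7424 = 1.34848
Step 4: T0 = 220.2 * 1.34848 = 296.94 K

296.94


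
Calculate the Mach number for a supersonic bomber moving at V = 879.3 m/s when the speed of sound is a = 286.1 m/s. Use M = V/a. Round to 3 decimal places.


Step 1: M = V / a = 879.3 / 286.1
Step 2: M = 3.073

3.073


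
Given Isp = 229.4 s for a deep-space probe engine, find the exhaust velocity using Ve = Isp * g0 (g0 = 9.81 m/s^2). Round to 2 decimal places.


Step 1: Ve = Isp * g0 = 229.4 * 9.81
Step 2: Ve = 2250.41 m/s

2250.41


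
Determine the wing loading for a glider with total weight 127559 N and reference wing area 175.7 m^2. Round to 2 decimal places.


Step 1: Wing loading = W / S = 127559 / 175.7
Step 2: Wing loading = 726.00 N/m^2

726.00


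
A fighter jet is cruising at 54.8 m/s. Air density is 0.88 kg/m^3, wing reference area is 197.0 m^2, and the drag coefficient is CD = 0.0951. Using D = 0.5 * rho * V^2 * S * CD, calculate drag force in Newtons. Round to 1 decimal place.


Step 1: Dynamic pressure q = 0.5 * 0.88 * 54.8^2 = 1321.3376 Pa
Step 2: Drag D = q * S * CD = 1321.3376 * 197.0 * 0.0951
Step 3: D = 24754.9 N

24754.9


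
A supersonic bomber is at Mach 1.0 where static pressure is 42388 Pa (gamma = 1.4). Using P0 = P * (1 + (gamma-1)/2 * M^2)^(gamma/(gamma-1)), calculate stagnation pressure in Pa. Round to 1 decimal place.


Step 1: (gamma-1)/2 * M^2 = 0.2 * 1.0 = 0.2
Step 2: 1 + 0.2 = 1.2
Step 3: Exponent gamma/(gamma-1) = 3.5
Step 4: P0 = 42388 * 1.2^3.5 = 80237.5 Pa

80237.5


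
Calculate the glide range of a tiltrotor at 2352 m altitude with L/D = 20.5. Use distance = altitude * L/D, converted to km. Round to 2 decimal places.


Step 1: Glide distance = altitude * L/D = 2352 * 20.5 = 48216.0 m
Step 2: Convert to km: 48216.0 / 1000 = 48.22 km

48.22


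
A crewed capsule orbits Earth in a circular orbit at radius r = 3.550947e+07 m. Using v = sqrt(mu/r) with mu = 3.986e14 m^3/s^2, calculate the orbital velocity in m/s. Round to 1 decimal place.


Step 1: mu / r = 3.986e14 / 3.550947e+07 = 11225174.5802
Step 2: v = sqrt(11225174.5802) = 3350.4 m/s

3350.4


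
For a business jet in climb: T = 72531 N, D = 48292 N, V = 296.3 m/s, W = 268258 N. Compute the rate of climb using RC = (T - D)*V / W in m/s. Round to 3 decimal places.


Step 1: Excess thrust = T - D = 72531 - 48292 = 24239 N
Step 2: Excess power = 24239 * 296.3 = 7182015.7 W
Step 3: RC = 7182015.7 / 268258 = 26.773 m/s

26.773


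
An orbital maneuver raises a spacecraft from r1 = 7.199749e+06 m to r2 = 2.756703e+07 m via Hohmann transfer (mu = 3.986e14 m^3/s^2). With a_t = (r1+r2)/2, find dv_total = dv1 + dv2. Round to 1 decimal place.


Step 1: Transfer semi-major axis a_t = (7.199749e+06 + 2.756703e+07) / 2 = 1.738339e+07 m
Step 2: v1 (circular at r1) = sqrt(mu/r1) = 7440.63 m/s
Step 3: v_t1 = sqrt(mu*(2/r1 - 1/a_t)) = 9369.96 m/s
Step 4: dv1 = |9369.96 - 7440.63| = 1929.33 m/s
Step 5: v2 (circular at r2) = 3802.54 m/s, v_t2 = 2447.18 m/s
Step 6: dv2 = |3802.54 - 2447.18| = 1355.36 m/s
Step 7: Total delta-v = 1929.33 + 1355.36 = 3284.7 m/s

3284.7


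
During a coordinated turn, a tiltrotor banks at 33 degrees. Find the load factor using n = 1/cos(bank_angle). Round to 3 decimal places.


Step 1: Convert 33 degrees to radians = 0.575959
Step 2: cos(33 deg) = 0.838671
Step 3: n = 1 / 0.838671 = 1.192

1.192


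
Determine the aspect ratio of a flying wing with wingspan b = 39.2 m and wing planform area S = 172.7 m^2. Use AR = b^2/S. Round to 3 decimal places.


Step 1: b^2 = 39.2^2 = 1536.64
Step 2: AR = 1536.64 / 172.7 = 8.898

8.898


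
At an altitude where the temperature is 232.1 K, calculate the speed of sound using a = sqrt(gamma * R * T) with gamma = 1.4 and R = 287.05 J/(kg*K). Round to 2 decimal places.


Step 1: gamma * R * T = 1.4 * 287.05 * 232.1 = 93274.027
Step 2: a = sqrt(93274.027) = 305.41 m/s

305.41


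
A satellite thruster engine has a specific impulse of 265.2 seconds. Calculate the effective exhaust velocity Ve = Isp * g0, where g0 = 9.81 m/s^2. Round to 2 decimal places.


Step 1: Ve = Isp * g0 = 265.2 * 9.81
Step 2: Ve = 2601.61 m/s

2601.61


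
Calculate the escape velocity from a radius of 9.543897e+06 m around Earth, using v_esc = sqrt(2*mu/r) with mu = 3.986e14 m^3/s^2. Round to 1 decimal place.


Step 1: 2*mu/r = 2 * 3.986e14 / 9.543897e+06 = 83529820.1563
Step 2: v_esc = sqrt(83529820.1563) = 9139.5 m/s

9139.5


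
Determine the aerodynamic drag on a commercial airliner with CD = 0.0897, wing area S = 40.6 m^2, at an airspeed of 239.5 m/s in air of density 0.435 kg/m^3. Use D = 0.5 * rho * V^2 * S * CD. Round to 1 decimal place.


Step 1: Dynamic pressure q = 0.5 * 0.435 * 239.5^2 = 12475.8544 Pa
Step 2: Drag D = q * S * CD = 12475.8544 * 40.6 * 0.0897
Step 3: D = 45434.8 N

45434.8


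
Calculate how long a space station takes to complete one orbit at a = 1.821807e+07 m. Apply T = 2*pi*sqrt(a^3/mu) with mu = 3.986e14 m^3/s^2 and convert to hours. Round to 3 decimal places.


Step 1: a^3 / mu = 6.046542e+21 / 3.986e14 = 1.516945e+07
Step 2: sqrt(1.516945e+07) = 3894.7977 s
Step 3: T = 2*pi * 3894.7977 = 24471.74 s
Step 4: T in hours = 24471.74 / 3600 = 6.798 hours

6.798


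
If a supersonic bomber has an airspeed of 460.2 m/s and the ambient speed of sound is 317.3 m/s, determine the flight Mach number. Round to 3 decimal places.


Step 1: M = V / a = 460.2 / 317.3
Step 2: M = 1.450

1.450


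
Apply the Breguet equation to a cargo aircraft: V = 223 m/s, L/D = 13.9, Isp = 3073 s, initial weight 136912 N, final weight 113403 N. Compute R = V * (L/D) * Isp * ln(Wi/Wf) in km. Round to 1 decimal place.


Step 1: Coefficient = V * (L/D) * Isp = 223 * 13.9 * 3073 = 9525378.1 m
Step 2: Wi/Wf = 136912 / 113403 = 1.207305
Step 3: ln(1.207305) = 0.188391
Step 4: R = 9525378.1 * 0.188391 = 1794491.1 m = 1794.5 km

1794.5


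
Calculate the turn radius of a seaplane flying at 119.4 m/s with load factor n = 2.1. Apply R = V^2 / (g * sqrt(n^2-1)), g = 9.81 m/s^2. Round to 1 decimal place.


Step 1: V^2 = 119.4^2 = 14256.36
Step 2: n^2 - 1 = 2.1^2 - 1 = 3.41
Step 3: sqrt(3.41) = 1.846619
Step 4: R = 14256.36 / (9.81 * 1.846619) = 787.0 m

787.0


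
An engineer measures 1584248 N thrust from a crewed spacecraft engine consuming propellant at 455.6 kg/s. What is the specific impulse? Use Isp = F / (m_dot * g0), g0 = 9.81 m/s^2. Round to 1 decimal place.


Step 1: m_dot * g0 = 455.6 * 9.81 = 4469.44
Step 2: Isp = 1584248 / 4469.44 = 354.5 s

354.5


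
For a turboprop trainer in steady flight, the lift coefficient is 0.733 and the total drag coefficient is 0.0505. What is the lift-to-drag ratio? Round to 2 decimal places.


Step 1: L/D = CL / CD = 0.733 / 0.0505
Step 2: L/D = 14.51

14.51


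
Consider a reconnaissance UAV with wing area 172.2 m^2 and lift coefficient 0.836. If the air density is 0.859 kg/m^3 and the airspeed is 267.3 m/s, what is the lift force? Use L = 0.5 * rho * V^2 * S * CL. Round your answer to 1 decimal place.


Step 1: Calculate dynamic pressure q = 0.5 * 0.859 * 267.3^2 = 0.5 * 0.859 * 71449.29 = 30687.4701 Pa
Step 2: Multiply by wing area and lift coefficient: L = 30687.4701 * 172.2 * 0.836
Step 3: L = 5284382.3435 * 0.836 = 4417743.6 N

4417743.6


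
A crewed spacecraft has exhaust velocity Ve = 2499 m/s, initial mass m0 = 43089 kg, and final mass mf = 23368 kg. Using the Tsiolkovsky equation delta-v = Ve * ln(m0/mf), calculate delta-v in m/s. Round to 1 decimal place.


Step 1: Mass ratio m0/mf = 43089 / 23368 = 1.843932
Step 2: ln(1.843932) = 0.6119
Step 3: delta-v = 2499 * 0.6119 = 1529.1 m/s

1529.1


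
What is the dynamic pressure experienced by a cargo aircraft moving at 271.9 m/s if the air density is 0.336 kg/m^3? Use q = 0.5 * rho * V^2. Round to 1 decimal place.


Step 1: V^2 = 271.9^2 = 73929.61
Step 2: q = 0.5 * 0.336 * 73929.61
Step 3: q = 12420.2 Pa

12420.2


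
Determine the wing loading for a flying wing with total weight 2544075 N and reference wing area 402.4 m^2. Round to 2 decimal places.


Step 1: Wing loading = W / S = 2544075 / 402.4
Step 2: Wing loading = 6322.25 N/m^2

6322.25


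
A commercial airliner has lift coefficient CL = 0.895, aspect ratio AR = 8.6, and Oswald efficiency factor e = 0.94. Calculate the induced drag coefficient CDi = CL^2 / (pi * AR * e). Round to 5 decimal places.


Step 1: CL^2 = 0.895^2 = 0.801025
Step 2: pi * AR * e = 3.14159 * 8.6 * 0.94 = 25.396635
Step 3: CDi = 0.801025 / 25.396635 = 0.03154

0.03154


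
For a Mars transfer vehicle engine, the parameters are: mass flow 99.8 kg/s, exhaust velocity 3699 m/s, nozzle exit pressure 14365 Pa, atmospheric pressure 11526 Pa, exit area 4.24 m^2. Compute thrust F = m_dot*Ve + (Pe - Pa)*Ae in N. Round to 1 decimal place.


Step 1: Momentum thrust = m_dot * Ve = 99.8 * 3699 = 369160.2 N
Step 2: Pressure thrust = (Pe - Pa) * Ae = (14365 - 11526) * 4.24 = 12037.36 N
Step 3: Total thrust F = 369160.2 + 12037.36 = 381197.6 N

381197.6


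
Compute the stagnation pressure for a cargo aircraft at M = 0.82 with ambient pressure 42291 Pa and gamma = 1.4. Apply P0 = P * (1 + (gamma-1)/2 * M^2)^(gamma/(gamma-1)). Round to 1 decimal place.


Step 1: (gamma-1)/2 * M^2 = 0.2 * 0.6724 = 0.13448
Step 2: 1 + 0.13448 = 1.13448
Step 3: Exponent gamma/(gamma-1) = 3.5
Step 4: P0 = 42291 * 1.13448^3.5 = 65771.4 Pa

65771.4


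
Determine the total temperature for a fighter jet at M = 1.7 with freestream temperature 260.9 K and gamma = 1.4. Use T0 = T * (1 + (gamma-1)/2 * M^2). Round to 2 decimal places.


Step 1: (gamma-1)/2 = 0.2
Step 2: M^2 = 2.89
Step 3: 1 + 0.2 * 2.89 = 1.578
Step 4: T0 = 260.9 * 1.578 = 411.70 K

411.70


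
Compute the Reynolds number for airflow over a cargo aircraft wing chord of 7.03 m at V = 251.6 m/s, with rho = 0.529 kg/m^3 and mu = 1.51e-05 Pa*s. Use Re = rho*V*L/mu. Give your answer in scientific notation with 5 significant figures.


Step 1: Numerator = rho * V * L = 0.529 * 251.6 * 7.03 = 935.667692
Step 2: Re = 935.667692 / 1.51e-05
Step 3: Re = 6.1965e+07

6.1965e+07


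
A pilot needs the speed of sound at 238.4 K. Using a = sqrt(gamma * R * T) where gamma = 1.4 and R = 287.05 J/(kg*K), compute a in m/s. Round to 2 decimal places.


Step 1: gamma * R * T = 1.4 * 287.05 * 238.4 = 95805.808
Step 2: a = sqrt(95805.808) = 309.53 m/s

309.53


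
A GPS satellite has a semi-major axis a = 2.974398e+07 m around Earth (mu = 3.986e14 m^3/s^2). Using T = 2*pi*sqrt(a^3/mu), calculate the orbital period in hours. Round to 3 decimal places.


Step 1: a^3 / mu = 2.631463e+22 / 3.986e14 = 6.601763e+07
Step 2: sqrt(6.601763e+07) = 8125.1235 s
Step 3: T = 2*pi * 8125.1235 = 51051.66 s
Step 4: T in hours = 51051.66 / 3600 = 14.181 hours

14.181


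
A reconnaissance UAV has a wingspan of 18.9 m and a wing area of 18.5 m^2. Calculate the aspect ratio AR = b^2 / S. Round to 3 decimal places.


Step 1: b^2 = 18.9^2 = 357.21
Step 2: AR = 357.21 / 18.5 = 19.309

19.309


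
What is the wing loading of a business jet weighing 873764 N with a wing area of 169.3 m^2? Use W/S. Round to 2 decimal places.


Step 1: Wing loading = W / S = 873764 / 169.3
Step 2: Wing loading = 5161.04 N/m^2

5161.04


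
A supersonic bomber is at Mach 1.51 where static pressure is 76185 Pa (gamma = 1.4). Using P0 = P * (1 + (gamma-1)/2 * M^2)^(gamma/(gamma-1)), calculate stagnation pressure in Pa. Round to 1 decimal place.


Step 1: (gamma-1)/2 * M^2 = 0.2 * 2.2801 = 0.45602
Step 2: 1 + 0.45602 = 1.45602
Step 3: Exponent gamma/(gamma-1) = 3.5
Step 4: P0 = 76185 * 1.45602^3.5 = 283762.6 Pa

283762.6


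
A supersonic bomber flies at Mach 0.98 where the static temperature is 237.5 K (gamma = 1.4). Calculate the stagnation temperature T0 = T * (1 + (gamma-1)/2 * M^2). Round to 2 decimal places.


Step 1: (gamma-1)/2 = 0.2
Step 2: M^2 = 0.9604
Step 3: 1 + 0.2 * 0.9604 = 1.19208
Step 4: T0 = 237.5 * 1.19208 = 283.12 K

283.12


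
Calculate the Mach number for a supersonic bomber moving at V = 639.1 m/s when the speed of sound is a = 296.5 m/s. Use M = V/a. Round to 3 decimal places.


Step 1: M = V / a = 639.1 / 296.5
Step 2: M = 2.155

2.155


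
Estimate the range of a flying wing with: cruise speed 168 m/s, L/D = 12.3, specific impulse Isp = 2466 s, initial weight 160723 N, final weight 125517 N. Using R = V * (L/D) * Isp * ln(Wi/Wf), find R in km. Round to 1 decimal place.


Step 1: Coefficient = V * (L/D) * Isp = 168 * 12.3 * 2466 = 5095742.4 m
Step 2: Wi/Wf = 160723 / 125517 = 1.280488
Step 3: ln(1.280488) = 0.247241
Step 4: R = 5095742.4 * 0.247241 = 1259877.4 m = 1259.9 km

1259.9


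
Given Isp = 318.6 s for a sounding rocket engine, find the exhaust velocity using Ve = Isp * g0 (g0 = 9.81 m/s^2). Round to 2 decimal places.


Step 1: Ve = Isp * g0 = 318.6 * 9.81
Step 2: Ve = 3125.47 m/s

3125.47


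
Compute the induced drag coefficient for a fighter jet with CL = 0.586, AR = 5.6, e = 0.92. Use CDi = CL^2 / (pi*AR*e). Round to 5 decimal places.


Step 1: CL^2 = 0.586^2 = 0.343396
Step 2: pi * AR * e = 3.14159 * 5.6 * 0.92 = 16.185485
Step 3: CDi = 0.343396 / 16.185485 = 0.02122

0.02122


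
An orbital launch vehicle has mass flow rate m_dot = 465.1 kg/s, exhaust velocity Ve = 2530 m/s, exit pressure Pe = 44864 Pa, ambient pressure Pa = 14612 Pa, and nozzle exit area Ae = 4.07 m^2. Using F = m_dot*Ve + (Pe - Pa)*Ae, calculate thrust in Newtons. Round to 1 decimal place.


Step 1: Momentum thrust = m_dot * Ve = 465.1 * 2530 = 1176703.0 N
Step 2: Pressure thrust = (Pe - Pa) * Ae = (44864 - 14612) * 4.07 = 123125.64 N
Step 3: Total thrust F = 1176703.0 + 123125.64 = 1299828.6 N

1299828.6


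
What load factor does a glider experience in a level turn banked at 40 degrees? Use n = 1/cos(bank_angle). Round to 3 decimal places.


Step 1: Convert 40 degrees to radians = 0.698132
Step 2: cos(40 deg) = 0.766044
Step 3: n = 1 / 0.766044 = 1.305

1.305


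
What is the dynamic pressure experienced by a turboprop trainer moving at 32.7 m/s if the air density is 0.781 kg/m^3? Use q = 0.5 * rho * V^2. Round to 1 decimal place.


Step 1: V^2 = 32.7^2 = 1069.29
Step 2: q = 0.5 * 0.781 * 1069.29
Step 3: q = 417.6 Pa

417.6


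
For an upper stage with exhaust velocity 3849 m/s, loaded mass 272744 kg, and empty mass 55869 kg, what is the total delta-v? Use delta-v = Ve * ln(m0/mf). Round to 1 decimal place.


Step 1: Mass ratio m0/mf = 272744 / 55869 = 4.881849
Step 2: ln(4.881849) = 1.585524
Step 3: delta-v = 3849 * 1.585524 = 6102.7 m/s

6102.7


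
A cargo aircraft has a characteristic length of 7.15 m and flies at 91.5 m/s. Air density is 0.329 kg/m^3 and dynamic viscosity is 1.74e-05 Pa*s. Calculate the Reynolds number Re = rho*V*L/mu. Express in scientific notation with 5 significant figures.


Step 1: Numerator = rho * V * L = 0.329 * 91.5 * 7.15 = 215.240025
Step 2: Re = 215.240025 / 1.74e-05
Step 3: Re = 1.2370e+07

1.2370e+07


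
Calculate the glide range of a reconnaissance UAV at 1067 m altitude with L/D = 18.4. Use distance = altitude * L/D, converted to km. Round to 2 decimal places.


Step 1: Glide distance = altitude * L/D = 1067 * 18.4 = 19632.8 m
Step 2: Convert to km: 19632.8 / 1000 = 19.63 km

19.63


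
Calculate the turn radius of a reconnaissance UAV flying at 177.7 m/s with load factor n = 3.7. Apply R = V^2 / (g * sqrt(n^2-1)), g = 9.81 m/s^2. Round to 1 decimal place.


Step 1: V^2 = 177.7^2 = 31577.29
Step 2: n^2 - 1 = 3.7^2 - 1 = 12.69
Step 3: sqrt(12.69) = 3.562303
Step 4: R = 31577.29 / (9.81 * 3.562303) = 903.6 m

903.6


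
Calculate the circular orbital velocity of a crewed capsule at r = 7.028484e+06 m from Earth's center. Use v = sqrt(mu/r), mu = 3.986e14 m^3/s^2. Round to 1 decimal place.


Step 1: mu / r = 3.986e14 / 7.028484e+06 = 56712087.5569
Step 2: v = sqrt(56712087.5569) = 7530.7 m/s

7530.7


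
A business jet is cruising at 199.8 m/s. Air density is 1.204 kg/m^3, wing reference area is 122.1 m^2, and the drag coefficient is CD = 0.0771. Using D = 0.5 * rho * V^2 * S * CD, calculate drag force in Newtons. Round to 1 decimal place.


Step 1: Dynamic pressure q = 0.5 * 1.204 * 199.8^2 = 24031.8641 Pa
Step 2: Drag D = q * S * CD = 24031.8641 * 122.1 * 0.0771
Step 3: D = 226233.8 N

226233.8


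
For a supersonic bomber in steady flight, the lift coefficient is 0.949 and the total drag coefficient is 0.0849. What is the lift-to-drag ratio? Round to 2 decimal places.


Step 1: L/D = CL / CD = 0.949 / 0.0849
Step 2: L/D = 11.18

11.18


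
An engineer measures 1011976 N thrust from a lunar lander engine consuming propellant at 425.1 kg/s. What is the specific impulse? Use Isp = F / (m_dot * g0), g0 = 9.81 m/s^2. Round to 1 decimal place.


Step 1: m_dot * g0 = 425.1 * 9.81 = 4170.23
Step 2: Isp = 1011976 / 4170.23 = 242.7 s

242.7


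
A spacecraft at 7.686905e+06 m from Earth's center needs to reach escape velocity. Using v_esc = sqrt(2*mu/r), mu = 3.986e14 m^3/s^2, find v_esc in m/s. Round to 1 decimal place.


Step 1: 2*mu/r = 2 * 3.986e14 / 7.686905e+06 = 103708839.9037
Step 2: v_esc = sqrt(103708839.9037) = 10183.8 m/s

10183.8


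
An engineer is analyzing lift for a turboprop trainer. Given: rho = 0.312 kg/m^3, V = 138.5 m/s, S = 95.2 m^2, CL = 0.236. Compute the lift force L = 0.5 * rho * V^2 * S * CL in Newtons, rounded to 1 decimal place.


Step 1: Calculate dynamic pressure q = 0.5 * 0.312 * 138.5^2 = 0.5 * 0.312 * 19182.25 = 2992.431 Pa
Step 2: Multiply by wing area and lift coefficient: L = 2992.431 * 95.2 * 0.236
Step 3: L = 284879.4312 * 0.236 = 67231.5 N

67231.5


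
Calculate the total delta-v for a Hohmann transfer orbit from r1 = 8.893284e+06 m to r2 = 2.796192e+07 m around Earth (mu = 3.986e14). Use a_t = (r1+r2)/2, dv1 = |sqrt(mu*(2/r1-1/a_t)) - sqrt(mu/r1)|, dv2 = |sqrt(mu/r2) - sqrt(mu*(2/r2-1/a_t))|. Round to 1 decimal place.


Step 1: Transfer semi-major axis a_t = (8.893284e+06 + 2.796192e+07) / 2 = 1.842760e+07 m
Step 2: v1 (circular at r1) = sqrt(mu/r1) = 6694.8 m/s
Step 3: v_t1 = sqrt(mu*(2/r1 - 1/a_t)) = 8246.82 m/s
Step 4: dv1 = |8246.82 - 6694.8| = 1552.02 m/s
Step 5: v2 (circular at r2) = 3775.59 m/s, v_t2 = 2622.9 m/s
Step 6: dv2 = |3775.59 - 2622.9| = 1152.69 m/s
Step 7: Total delta-v = 1552.02 + 1152.69 = 2704.7 m/s

2704.7


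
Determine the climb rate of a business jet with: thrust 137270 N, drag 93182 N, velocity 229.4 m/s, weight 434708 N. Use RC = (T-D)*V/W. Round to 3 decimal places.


Step 1: Excess thrust = T - D = 137270 - 93182 = 44088 N
Step 2: Excess power = 44088 * 229.4 = 10113787.2 W
Step 3: RC = 10113787.2 / 434708 = 23.266 m/s

23.266


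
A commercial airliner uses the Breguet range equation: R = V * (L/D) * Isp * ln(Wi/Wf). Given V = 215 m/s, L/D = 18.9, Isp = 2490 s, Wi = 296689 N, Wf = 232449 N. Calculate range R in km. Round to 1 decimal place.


Step 1: Coefficient = V * (L/D) * Isp = 215 * 18.9 * 2490 = 10118115.0 m
Step 2: Wi/Wf = 296689 / 232449 = 1.276362
Step 3: ln(1.276362) = 0.244014
Step 4: R = 10118115.0 * 0.244014 = 2468957.7 m = 2469.0 km

2469.0


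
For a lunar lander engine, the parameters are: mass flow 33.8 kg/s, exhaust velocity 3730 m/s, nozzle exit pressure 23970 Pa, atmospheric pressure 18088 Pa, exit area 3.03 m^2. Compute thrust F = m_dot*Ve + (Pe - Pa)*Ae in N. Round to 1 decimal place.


Step 1: Momentum thrust = m_dot * Ve = 33.8 * 3730 = 126074.0 N
Step 2: Pressure thrust = (Pe - Pa) * Ae = (23970 - 18088) * 3.03 = 17822.46 N
Step 3: Total thrust F = 126074.0 + 17822.46 = 143896.5 N

143896.5


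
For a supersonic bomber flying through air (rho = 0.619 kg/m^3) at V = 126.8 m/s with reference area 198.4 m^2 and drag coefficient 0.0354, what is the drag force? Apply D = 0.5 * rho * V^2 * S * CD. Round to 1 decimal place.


Step 1: Dynamic pressure q = 0.5 * 0.619 * 126.8^2 = 4976.2153 Pa
Step 2: Drag D = q * S * CD = 4976.2153 * 198.4 * 0.0354
Step 3: D = 34949.8 N

34949.8


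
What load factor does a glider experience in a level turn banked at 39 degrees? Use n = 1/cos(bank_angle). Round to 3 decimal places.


Step 1: Convert 39 degrees to radians = 0.680678
Step 2: cos(39 deg) = 0.777146
Step 3: n = 1 / 0.777146 = 1.287

1.287


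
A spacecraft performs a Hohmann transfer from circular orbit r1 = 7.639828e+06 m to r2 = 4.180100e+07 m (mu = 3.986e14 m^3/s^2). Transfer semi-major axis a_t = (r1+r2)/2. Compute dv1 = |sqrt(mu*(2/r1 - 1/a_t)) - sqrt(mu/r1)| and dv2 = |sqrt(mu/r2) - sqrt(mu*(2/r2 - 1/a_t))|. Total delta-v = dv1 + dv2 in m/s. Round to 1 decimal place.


Step 1: Transfer semi-major axis a_t = (7.639828e+06 + 4.180100e+07) / 2 = 2.472041e+07 m
Step 2: v1 (circular at r1) = sqrt(mu/r1) = 7223.15 m/s
Step 3: v_t1 = sqrt(mu*(2/r1 - 1/a_t)) = 9392.74 m/s
Step 4: dv1 = |9392.74 - 7223.15| = 2169.59 m/s
Step 5: v2 (circular at r2) = 3087.99 m/s, v_t2 = 1716.68 m/s
Step 6: dv2 = |3087.99 - 1716.68| = 1371.31 m/s
Step 7: Total delta-v = 2169.59 + 1371.31 = 3540.9 m/s

3540.9


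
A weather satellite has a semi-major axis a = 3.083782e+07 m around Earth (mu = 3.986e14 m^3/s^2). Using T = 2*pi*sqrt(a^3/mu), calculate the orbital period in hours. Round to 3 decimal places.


Step 1: a^3 / mu = 2.932588e+22 / 3.986e14 = 7.357219e+07
Step 2: sqrt(7.357219e+07) = 8577.4236 s
Step 3: T = 2*pi * 8577.4236 = 53893.54 s
Step 4: T in hours = 53893.54 / 3600 = 14.970 hours

14.970


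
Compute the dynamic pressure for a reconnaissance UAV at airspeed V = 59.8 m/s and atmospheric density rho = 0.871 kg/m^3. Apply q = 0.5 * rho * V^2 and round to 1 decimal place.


Step 1: V^2 = 59.8^2 = 3576.04
Step 2: q = 0.5 * 0.871 * 3576.04
Step 3: q = 1557.4 Pa

1557.4


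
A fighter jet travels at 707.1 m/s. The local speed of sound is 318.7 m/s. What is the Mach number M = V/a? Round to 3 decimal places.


Step 1: M = V / a = 707.1 / 318.7
Step 2: M = 2.219

2.219


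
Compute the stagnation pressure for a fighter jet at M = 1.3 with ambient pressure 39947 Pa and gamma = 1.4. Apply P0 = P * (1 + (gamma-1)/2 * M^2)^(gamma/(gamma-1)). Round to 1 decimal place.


Step 1: (gamma-1)/2 * M^2 = 0.2 * 1.69 = 0.338
Step 2: 1 + 0.338 = 1.338
Step 3: Exponent gamma/(gamma-1) = 3.5
Step 4: P0 = 39947 * 1.338^3.5 = 110682.9 Pa

110682.9


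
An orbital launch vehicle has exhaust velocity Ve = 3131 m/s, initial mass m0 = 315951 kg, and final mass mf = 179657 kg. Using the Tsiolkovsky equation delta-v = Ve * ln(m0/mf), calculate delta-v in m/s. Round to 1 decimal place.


Step 1: Mass ratio m0/mf = 315951 / 179657 = 1.758635
Step 2: ln(1.758635) = 0.564538
Step 3: delta-v = 3131 * 0.564538 = 1767.6 m/s

1767.6
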